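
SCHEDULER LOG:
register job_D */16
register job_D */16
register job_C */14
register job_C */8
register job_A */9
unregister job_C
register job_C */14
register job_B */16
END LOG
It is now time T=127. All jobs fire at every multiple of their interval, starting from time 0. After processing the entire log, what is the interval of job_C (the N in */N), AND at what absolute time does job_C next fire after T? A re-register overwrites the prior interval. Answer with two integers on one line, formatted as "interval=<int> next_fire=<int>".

Op 1: register job_D */16 -> active={job_D:*/16}
Op 2: register job_D */16 -> active={job_D:*/16}
Op 3: register job_C */14 -> active={job_C:*/14, job_D:*/16}
Op 4: register job_C */8 -> active={job_C:*/8, job_D:*/16}
Op 5: register job_A */9 -> active={job_A:*/9, job_C:*/8, job_D:*/16}
Op 6: unregister job_C -> active={job_A:*/9, job_D:*/16}
Op 7: register job_C */14 -> active={job_A:*/9, job_C:*/14, job_D:*/16}
Op 8: register job_B */16 -> active={job_A:*/9, job_B:*/16, job_C:*/14, job_D:*/16}
Final interval of job_C = 14
Next fire of job_C after T=127: (127//14+1)*14 = 140

Answer: interval=14 next_fire=140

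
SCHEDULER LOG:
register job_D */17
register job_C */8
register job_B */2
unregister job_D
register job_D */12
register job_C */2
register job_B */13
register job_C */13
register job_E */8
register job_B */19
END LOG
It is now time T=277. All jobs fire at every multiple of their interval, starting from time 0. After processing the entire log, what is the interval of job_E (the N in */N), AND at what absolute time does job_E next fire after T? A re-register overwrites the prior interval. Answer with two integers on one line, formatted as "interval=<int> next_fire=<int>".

Answer: interval=8 next_fire=280

Derivation:
Op 1: register job_D */17 -> active={job_D:*/17}
Op 2: register job_C */8 -> active={job_C:*/8, job_D:*/17}
Op 3: register job_B */2 -> active={job_B:*/2, job_C:*/8, job_D:*/17}
Op 4: unregister job_D -> active={job_B:*/2, job_C:*/8}
Op 5: register job_D */12 -> active={job_B:*/2, job_C:*/8, job_D:*/12}
Op 6: register job_C */2 -> active={job_B:*/2, job_C:*/2, job_D:*/12}
Op 7: register job_B */13 -> active={job_B:*/13, job_C:*/2, job_D:*/12}
Op 8: register job_C */13 -> active={job_B:*/13, job_C:*/13, job_D:*/12}
Op 9: register job_E */8 -> active={job_B:*/13, job_C:*/13, job_D:*/12, job_E:*/8}
Op 10: register job_B */19 -> active={job_B:*/19, job_C:*/13, job_D:*/12, job_E:*/8}
Final interval of job_E = 8
Next fire of job_E after T=277: (277//8+1)*8 = 280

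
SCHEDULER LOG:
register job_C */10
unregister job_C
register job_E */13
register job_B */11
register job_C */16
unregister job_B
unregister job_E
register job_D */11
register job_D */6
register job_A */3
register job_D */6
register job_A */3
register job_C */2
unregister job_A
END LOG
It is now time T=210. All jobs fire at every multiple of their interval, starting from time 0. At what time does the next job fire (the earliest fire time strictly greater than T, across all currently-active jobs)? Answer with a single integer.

Answer: 212

Derivation:
Op 1: register job_C */10 -> active={job_C:*/10}
Op 2: unregister job_C -> active={}
Op 3: register job_E */13 -> active={job_E:*/13}
Op 4: register job_B */11 -> active={job_B:*/11, job_E:*/13}
Op 5: register job_C */16 -> active={job_B:*/11, job_C:*/16, job_E:*/13}
Op 6: unregister job_B -> active={job_C:*/16, job_E:*/13}
Op 7: unregister job_E -> active={job_C:*/16}
Op 8: register job_D */11 -> active={job_C:*/16, job_D:*/11}
Op 9: register job_D */6 -> active={job_C:*/16, job_D:*/6}
Op 10: register job_A */3 -> active={job_A:*/3, job_C:*/16, job_D:*/6}
Op 11: register job_D */6 -> active={job_A:*/3, job_C:*/16, job_D:*/6}
Op 12: register job_A */3 -> active={job_A:*/3, job_C:*/16, job_D:*/6}
Op 13: register job_C */2 -> active={job_A:*/3, job_C:*/2, job_D:*/6}
Op 14: unregister job_A -> active={job_C:*/2, job_D:*/6}
  job_C: interval 2, next fire after T=210 is 212
  job_D: interval 6, next fire after T=210 is 216
Earliest fire time = 212 (job job_C)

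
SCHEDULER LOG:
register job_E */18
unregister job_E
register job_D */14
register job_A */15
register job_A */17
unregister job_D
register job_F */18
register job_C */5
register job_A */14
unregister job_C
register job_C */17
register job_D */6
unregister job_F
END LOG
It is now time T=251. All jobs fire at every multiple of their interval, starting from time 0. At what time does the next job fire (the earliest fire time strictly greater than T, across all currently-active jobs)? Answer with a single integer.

Answer: 252

Derivation:
Op 1: register job_E */18 -> active={job_E:*/18}
Op 2: unregister job_E -> active={}
Op 3: register job_D */14 -> active={job_D:*/14}
Op 4: register job_A */15 -> active={job_A:*/15, job_D:*/14}
Op 5: register job_A */17 -> active={job_A:*/17, job_D:*/14}
Op 6: unregister job_D -> active={job_A:*/17}
Op 7: register job_F */18 -> active={job_A:*/17, job_F:*/18}
Op 8: register job_C */5 -> active={job_A:*/17, job_C:*/5, job_F:*/18}
Op 9: register job_A */14 -> active={job_A:*/14, job_C:*/5, job_F:*/18}
Op 10: unregister job_C -> active={job_A:*/14, job_F:*/18}
Op 11: register job_C */17 -> active={job_A:*/14, job_C:*/17, job_F:*/18}
Op 12: register job_D */6 -> active={job_A:*/14, job_C:*/17, job_D:*/6, job_F:*/18}
Op 13: unregister job_F -> active={job_A:*/14, job_C:*/17, job_D:*/6}
  job_A: interval 14, next fire after T=251 is 252
  job_C: interval 17, next fire after T=251 is 255
  job_D: interval 6, next fire after T=251 is 252
Earliest fire time = 252 (job job_A)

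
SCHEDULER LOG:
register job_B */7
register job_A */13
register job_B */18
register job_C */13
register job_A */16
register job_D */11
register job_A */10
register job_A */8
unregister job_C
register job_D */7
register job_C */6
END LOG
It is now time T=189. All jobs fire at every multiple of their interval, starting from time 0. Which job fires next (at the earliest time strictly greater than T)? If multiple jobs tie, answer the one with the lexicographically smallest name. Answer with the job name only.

Answer: job_A

Derivation:
Op 1: register job_B */7 -> active={job_B:*/7}
Op 2: register job_A */13 -> active={job_A:*/13, job_B:*/7}
Op 3: register job_B */18 -> active={job_A:*/13, job_B:*/18}
Op 4: register job_C */13 -> active={job_A:*/13, job_B:*/18, job_C:*/13}
Op 5: register job_A */16 -> active={job_A:*/16, job_B:*/18, job_C:*/13}
Op 6: register job_D */11 -> active={job_A:*/16, job_B:*/18, job_C:*/13, job_D:*/11}
Op 7: register job_A */10 -> active={job_A:*/10, job_B:*/18, job_C:*/13, job_D:*/11}
Op 8: register job_A */8 -> active={job_A:*/8, job_B:*/18, job_C:*/13, job_D:*/11}
Op 9: unregister job_C -> active={job_A:*/8, job_B:*/18, job_D:*/11}
Op 10: register job_D */7 -> active={job_A:*/8, job_B:*/18, job_D:*/7}
Op 11: register job_C */6 -> active={job_A:*/8, job_B:*/18, job_C:*/6, job_D:*/7}
  job_A: interval 8, next fire after T=189 is 192
  job_B: interval 18, next fire after T=189 is 198
  job_C: interval 6, next fire after T=189 is 192
  job_D: interval 7, next fire after T=189 is 196
Earliest = 192, winner (lex tiebreak) = job_A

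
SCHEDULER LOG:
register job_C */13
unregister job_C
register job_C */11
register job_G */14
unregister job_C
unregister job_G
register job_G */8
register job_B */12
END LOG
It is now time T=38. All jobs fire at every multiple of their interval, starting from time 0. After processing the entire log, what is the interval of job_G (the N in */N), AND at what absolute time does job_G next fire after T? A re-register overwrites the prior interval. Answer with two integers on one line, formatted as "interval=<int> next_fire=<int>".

Op 1: register job_C */13 -> active={job_C:*/13}
Op 2: unregister job_C -> active={}
Op 3: register job_C */11 -> active={job_C:*/11}
Op 4: register job_G */14 -> active={job_C:*/11, job_G:*/14}
Op 5: unregister job_C -> active={job_G:*/14}
Op 6: unregister job_G -> active={}
Op 7: register job_G */8 -> active={job_G:*/8}
Op 8: register job_B */12 -> active={job_B:*/12, job_G:*/8}
Final interval of job_G = 8
Next fire of job_G after T=38: (38//8+1)*8 = 40

Answer: interval=8 next_fire=40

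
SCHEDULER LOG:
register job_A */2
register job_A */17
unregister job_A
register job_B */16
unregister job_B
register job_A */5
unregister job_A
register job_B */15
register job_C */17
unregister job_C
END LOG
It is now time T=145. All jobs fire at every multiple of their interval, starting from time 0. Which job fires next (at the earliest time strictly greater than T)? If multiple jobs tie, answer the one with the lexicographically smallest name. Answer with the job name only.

Answer: job_B

Derivation:
Op 1: register job_A */2 -> active={job_A:*/2}
Op 2: register job_A */17 -> active={job_A:*/17}
Op 3: unregister job_A -> active={}
Op 4: register job_B */16 -> active={job_B:*/16}
Op 5: unregister job_B -> active={}
Op 6: register job_A */5 -> active={job_A:*/5}
Op 7: unregister job_A -> active={}
Op 8: register job_B */15 -> active={job_B:*/15}
Op 9: register job_C */17 -> active={job_B:*/15, job_C:*/17}
Op 10: unregister job_C -> active={job_B:*/15}
  job_B: interval 15, next fire after T=145 is 150
Earliest = 150, winner (lex tiebreak) = job_B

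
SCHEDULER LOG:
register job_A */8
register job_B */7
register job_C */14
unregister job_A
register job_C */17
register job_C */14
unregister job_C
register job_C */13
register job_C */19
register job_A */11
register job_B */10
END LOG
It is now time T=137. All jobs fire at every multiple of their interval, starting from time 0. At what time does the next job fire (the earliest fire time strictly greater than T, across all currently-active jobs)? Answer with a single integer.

Op 1: register job_A */8 -> active={job_A:*/8}
Op 2: register job_B */7 -> active={job_A:*/8, job_B:*/7}
Op 3: register job_C */14 -> active={job_A:*/8, job_B:*/7, job_C:*/14}
Op 4: unregister job_A -> active={job_B:*/7, job_C:*/14}
Op 5: register job_C */17 -> active={job_B:*/7, job_C:*/17}
Op 6: register job_C */14 -> active={job_B:*/7, job_C:*/14}
Op 7: unregister job_C -> active={job_B:*/7}
Op 8: register job_C */13 -> active={job_B:*/7, job_C:*/13}
Op 9: register job_C */19 -> active={job_B:*/7, job_C:*/19}
Op 10: register job_A */11 -> active={job_A:*/11, job_B:*/7, job_C:*/19}
Op 11: register job_B */10 -> active={job_A:*/11, job_B:*/10, job_C:*/19}
  job_A: interval 11, next fire after T=137 is 143
  job_B: interval 10, next fire after T=137 is 140
  job_C: interval 19, next fire after T=137 is 152
Earliest fire time = 140 (job job_B)

Answer: 140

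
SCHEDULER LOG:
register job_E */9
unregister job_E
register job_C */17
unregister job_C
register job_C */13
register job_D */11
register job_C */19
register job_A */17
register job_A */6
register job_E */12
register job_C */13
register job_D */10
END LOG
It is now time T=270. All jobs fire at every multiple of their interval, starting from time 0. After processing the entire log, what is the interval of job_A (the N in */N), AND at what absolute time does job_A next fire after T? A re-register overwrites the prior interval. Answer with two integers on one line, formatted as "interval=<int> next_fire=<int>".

Answer: interval=6 next_fire=276

Derivation:
Op 1: register job_E */9 -> active={job_E:*/9}
Op 2: unregister job_E -> active={}
Op 3: register job_C */17 -> active={job_C:*/17}
Op 4: unregister job_C -> active={}
Op 5: register job_C */13 -> active={job_C:*/13}
Op 6: register job_D */11 -> active={job_C:*/13, job_D:*/11}
Op 7: register job_C */19 -> active={job_C:*/19, job_D:*/11}
Op 8: register job_A */17 -> active={job_A:*/17, job_C:*/19, job_D:*/11}
Op 9: register job_A */6 -> active={job_A:*/6, job_C:*/19, job_D:*/11}
Op 10: register job_E */12 -> active={job_A:*/6, job_C:*/19, job_D:*/11, job_E:*/12}
Op 11: register job_C */13 -> active={job_A:*/6, job_C:*/13, job_D:*/11, job_E:*/12}
Op 12: register job_D */10 -> active={job_A:*/6, job_C:*/13, job_D:*/10, job_E:*/12}
Final interval of job_A = 6
Next fire of job_A after T=270: (270//6+1)*6 = 276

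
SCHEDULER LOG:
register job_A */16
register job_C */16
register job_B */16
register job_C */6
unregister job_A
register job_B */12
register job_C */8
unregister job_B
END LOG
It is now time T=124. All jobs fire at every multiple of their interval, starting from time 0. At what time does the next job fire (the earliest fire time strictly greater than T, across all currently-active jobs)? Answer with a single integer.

Op 1: register job_A */16 -> active={job_A:*/16}
Op 2: register job_C */16 -> active={job_A:*/16, job_C:*/16}
Op 3: register job_B */16 -> active={job_A:*/16, job_B:*/16, job_C:*/16}
Op 4: register job_C */6 -> active={job_A:*/16, job_B:*/16, job_C:*/6}
Op 5: unregister job_A -> active={job_B:*/16, job_C:*/6}
Op 6: register job_B */12 -> active={job_B:*/12, job_C:*/6}
Op 7: register job_C */8 -> active={job_B:*/12, job_C:*/8}
Op 8: unregister job_B -> active={job_C:*/8}
  job_C: interval 8, next fire after T=124 is 128
Earliest fire time = 128 (job job_C)

Answer: 128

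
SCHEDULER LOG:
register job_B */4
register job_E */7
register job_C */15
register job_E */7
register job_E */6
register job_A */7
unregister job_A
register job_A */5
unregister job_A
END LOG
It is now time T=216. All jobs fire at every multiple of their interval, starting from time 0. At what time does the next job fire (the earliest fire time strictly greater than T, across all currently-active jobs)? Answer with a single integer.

Op 1: register job_B */4 -> active={job_B:*/4}
Op 2: register job_E */7 -> active={job_B:*/4, job_E:*/7}
Op 3: register job_C */15 -> active={job_B:*/4, job_C:*/15, job_E:*/7}
Op 4: register job_E */7 -> active={job_B:*/4, job_C:*/15, job_E:*/7}
Op 5: register job_E */6 -> active={job_B:*/4, job_C:*/15, job_E:*/6}
Op 6: register job_A */7 -> active={job_A:*/7, job_B:*/4, job_C:*/15, job_E:*/6}
Op 7: unregister job_A -> active={job_B:*/4, job_C:*/15, job_E:*/6}
Op 8: register job_A */5 -> active={job_A:*/5, job_B:*/4, job_C:*/15, job_E:*/6}
Op 9: unregister job_A -> active={job_B:*/4, job_C:*/15, job_E:*/6}
  job_B: interval 4, next fire after T=216 is 220
  job_C: interval 15, next fire after T=216 is 225
  job_E: interval 6, next fire after T=216 is 222
Earliest fire time = 220 (job job_B)

Answer: 220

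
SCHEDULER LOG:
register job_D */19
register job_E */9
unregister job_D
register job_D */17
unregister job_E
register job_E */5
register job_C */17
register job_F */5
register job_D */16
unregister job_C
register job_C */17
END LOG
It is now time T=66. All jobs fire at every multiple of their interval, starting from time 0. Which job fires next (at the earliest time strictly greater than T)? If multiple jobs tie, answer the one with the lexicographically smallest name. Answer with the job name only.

Answer: job_C

Derivation:
Op 1: register job_D */19 -> active={job_D:*/19}
Op 2: register job_E */9 -> active={job_D:*/19, job_E:*/9}
Op 3: unregister job_D -> active={job_E:*/9}
Op 4: register job_D */17 -> active={job_D:*/17, job_E:*/9}
Op 5: unregister job_E -> active={job_D:*/17}
Op 6: register job_E */5 -> active={job_D:*/17, job_E:*/5}
Op 7: register job_C */17 -> active={job_C:*/17, job_D:*/17, job_E:*/5}
Op 8: register job_F */5 -> active={job_C:*/17, job_D:*/17, job_E:*/5, job_F:*/5}
Op 9: register job_D */16 -> active={job_C:*/17, job_D:*/16, job_E:*/5, job_F:*/5}
Op 10: unregister job_C -> active={job_D:*/16, job_E:*/5, job_F:*/5}
Op 11: register job_C */17 -> active={job_C:*/17, job_D:*/16, job_E:*/5, job_F:*/5}
  job_C: interval 17, next fire after T=66 is 68
  job_D: interval 16, next fire after T=66 is 80
  job_E: interval 5, next fire after T=66 is 70
  job_F: interval 5, next fire after T=66 is 70
Earliest = 68, winner (lex tiebreak) = job_C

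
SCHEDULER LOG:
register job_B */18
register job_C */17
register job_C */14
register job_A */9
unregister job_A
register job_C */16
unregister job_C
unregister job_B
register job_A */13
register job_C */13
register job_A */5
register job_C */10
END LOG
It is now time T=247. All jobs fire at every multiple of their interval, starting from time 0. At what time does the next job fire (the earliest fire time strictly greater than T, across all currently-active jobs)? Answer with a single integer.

Answer: 250

Derivation:
Op 1: register job_B */18 -> active={job_B:*/18}
Op 2: register job_C */17 -> active={job_B:*/18, job_C:*/17}
Op 3: register job_C */14 -> active={job_B:*/18, job_C:*/14}
Op 4: register job_A */9 -> active={job_A:*/9, job_B:*/18, job_C:*/14}
Op 5: unregister job_A -> active={job_B:*/18, job_C:*/14}
Op 6: register job_C */16 -> active={job_B:*/18, job_C:*/16}
Op 7: unregister job_C -> active={job_B:*/18}
Op 8: unregister job_B -> active={}
Op 9: register job_A */13 -> active={job_A:*/13}
Op 10: register job_C */13 -> active={job_A:*/13, job_C:*/13}
Op 11: register job_A */5 -> active={job_A:*/5, job_C:*/13}
Op 12: register job_C */10 -> active={job_A:*/5, job_C:*/10}
  job_A: interval 5, next fire after T=247 is 250
  job_C: interval 10, next fire after T=247 is 250
Earliest fire time = 250 (job job_A)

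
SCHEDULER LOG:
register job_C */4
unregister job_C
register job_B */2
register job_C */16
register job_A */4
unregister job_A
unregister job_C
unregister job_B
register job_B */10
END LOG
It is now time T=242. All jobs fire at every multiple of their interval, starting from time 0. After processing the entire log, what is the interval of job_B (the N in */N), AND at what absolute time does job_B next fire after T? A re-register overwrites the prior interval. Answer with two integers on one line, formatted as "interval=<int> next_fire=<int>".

Answer: interval=10 next_fire=250

Derivation:
Op 1: register job_C */4 -> active={job_C:*/4}
Op 2: unregister job_C -> active={}
Op 3: register job_B */2 -> active={job_B:*/2}
Op 4: register job_C */16 -> active={job_B:*/2, job_C:*/16}
Op 5: register job_A */4 -> active={job_A:*/4, job_B:*/2, job_C:*/16}
Op 6: unregister job_A -> active={job_B:*/2, job_C:*/16}
Op 7: unregister job_C -> active={job_B:*/2}
Op 8: unregister job_B -> active={}
Op 9: register job_B */10 -> active={job_B:*/10}
Final interval of job_B = 10
Next fire of job_B after T=242: (242//10+1)*10 = 250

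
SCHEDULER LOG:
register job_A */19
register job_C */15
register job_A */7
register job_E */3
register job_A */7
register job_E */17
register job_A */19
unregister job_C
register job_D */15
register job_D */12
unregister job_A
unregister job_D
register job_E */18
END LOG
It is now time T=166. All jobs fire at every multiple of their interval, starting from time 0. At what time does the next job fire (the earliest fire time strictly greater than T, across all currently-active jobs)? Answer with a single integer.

Answer: 180

Derivation:
Op 1: register job_A */19 -> active={job_A:*/19}
Op 2: register job_C */15 -> active={job_A:*/19, job_C:*/15}
Op 3: register job_A */7 -> active={job_A:*/7, job_C:*/15}
Op 4: register job_E */3 -> active={job_A:*/7, job_C:*/15, job_E:*/3}
Op 5: register job_A */7 -> active={job_A:*/7, job_C:*/15, job_E:*/3}
Op 6: register job_E */17 -> active={job_A:*/7, job_C:*/15, job_E:*/17}
Op 7: register job_A */19 -> active={job_A:*/19, job_C:*/15, job_E:*/17}
Op 8: unregister job_C -> active={job_A:*/19, job_E:*/17}
Op 9: register job_D */15 -> active={job_A:*/19, job_D:*/15, job_E:*/17}
Op 10: register job_D */12 -> active={job_A:*/19, job_D:*/12, job_E:*/17}
Op 11: unregister job_A -> active={job_D:*/12, job_E:*/17}
Op 12: unregister job_D -> active={job_E:*/17}
Op 13: register job_E */18 -> active={job_E:*/18}
  job_E: interval 18, next fire after T=166 is 180
Earliest fire time = 180 (job job_E)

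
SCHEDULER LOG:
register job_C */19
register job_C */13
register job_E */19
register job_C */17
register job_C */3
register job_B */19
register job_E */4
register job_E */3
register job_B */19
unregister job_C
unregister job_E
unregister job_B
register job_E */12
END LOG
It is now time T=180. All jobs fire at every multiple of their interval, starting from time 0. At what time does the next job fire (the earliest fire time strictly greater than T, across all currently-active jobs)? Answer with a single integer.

Answer: 192

Derivation:
Op 1: register job_C */19 -> active={job_C:*/19}
Op 2: register job_C */13 -> active={job_C:*/13}
Op 3: register job_E */19 -> active={job_C:*/13, job_E:*/19}
Op 4: register job_C */17 -> active={job_C:*/17, job_E:*/19}
Op 5: register job_C */3 -> active={job_C:*/3, job_E:*/19}
Op 6: register job_B */19 -> active={job_B:*/19, job_C:*/3, job_E:*/19}
Op 7: register job_E */4 -> active={job_B:*/19, job_C:*/3, job_E:*/4}
Op 8: register job_E */3 -> active={job_B:*/19, job_C:*/3, job_E:*/3}
Op 9: register job_B */19 -> active={job_B:*/19, job_C:*/3, job_E:*/3}
Op 10: unregister job_C -> active={job_B:*/19, job_E:*/3}
Op 11: unregister job_E -> active={job_B:*/19}
Op 12: unregister job_B -> active={}
Op 13: register job_E */12 -> active={job_E:*/12}
  job_E: interval 12, next fire after T=180 is 192
Earliest fire time = 192 (job job_E)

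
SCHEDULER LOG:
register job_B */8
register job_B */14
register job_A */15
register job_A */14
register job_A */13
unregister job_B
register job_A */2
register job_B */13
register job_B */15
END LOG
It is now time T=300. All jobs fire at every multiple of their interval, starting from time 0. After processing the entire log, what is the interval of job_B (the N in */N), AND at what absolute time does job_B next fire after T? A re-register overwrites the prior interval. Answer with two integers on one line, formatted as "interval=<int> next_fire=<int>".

Op 1: register job_B */8 -> active={job_B:*/8}
Op 2: register job_B */14 -> active={job_B:*/14}
Op 3: register job_A */15 -> active={job_A:*/15, job_B:*/14}
Op 4: register job_A */14 -> active={job_A:*/14, job_B:*/14}
Op 5: register job_A */13 -> active={job_A:*/13, job_B:*/14}
Op 6: unregister job_B -> active={job_A:*/13}
Op 7: register job_A */2 -> active={job_A:*/2}
Op 8: register job_B */13 -> active={job_A:*/2, job_B:*/13}
Op 9: register job_B */15 -> active={job_A:*/2, job_B:*/15}
Final interval of job_B = 15
Next fire of job_B after T=300: (300//15+1)*15 = 315

Answer: interval=15 next_fire=315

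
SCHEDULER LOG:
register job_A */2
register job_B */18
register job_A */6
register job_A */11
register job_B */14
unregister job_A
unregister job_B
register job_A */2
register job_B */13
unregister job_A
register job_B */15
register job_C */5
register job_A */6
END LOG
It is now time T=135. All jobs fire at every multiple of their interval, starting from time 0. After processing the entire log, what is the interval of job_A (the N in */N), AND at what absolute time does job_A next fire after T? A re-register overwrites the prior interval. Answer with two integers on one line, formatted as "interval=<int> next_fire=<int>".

Answer: interval=6 next_fire=138

Derivation:
Op 1: register job_A */2 -> active={job_A:*/2}
Op 2: register job_B */18 -> active={job_A:*/2, job_B:*/18}
Op 3: register job_A */6 -> active={job_A:*/6, job_B:*/18}
Op 4: register job_A */11 -> active={job_A:*/11, job_B:*/18}
Op 5: register job_B */14 -> active={job_A:*/11, job_B:*/14}
Op 6: unregister job_A -> active={job_B:*/14}
Op 7: unregister job_B -> active={}
Op 8: register job_A */2 -> active={job_A:*/2}
Op 9: register job_B */13 -> active={job_A:*/2, job_B:*/13}
Op 10: unregister job_A -> active={job_B:*/13}
Op 11: register job_B */15 -> active={job_B:*/15}
Op 12: register job_C */5 -> active={job_B:*/15, job_C:*/5}
Op 13: register job_A */6 -> active={job_A:*/6, job_B:*/15, job_C:*/5}
Final interval of job_A = 6
Next fire of job_A after T=135: (135//6+1)*6 = 138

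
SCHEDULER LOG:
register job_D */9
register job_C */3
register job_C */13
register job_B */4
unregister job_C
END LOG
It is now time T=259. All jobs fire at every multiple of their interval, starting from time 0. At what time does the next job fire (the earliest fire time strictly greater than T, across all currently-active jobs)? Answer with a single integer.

Op 1: register job_D */9 -> active={job_D:*/9}
Op 2: register job_C */3 -> active={job_C:*/3, job_D:*/9}
Op 3: register job_C */13 -> active={job_C:*/13, job_D:*/9}
Op 4: register job_B */4 -> active={job_B:*/4, job_C:*/13, job_D:*/9}
Op 5: unregister job_C -> active={job_B:*/4, job_D:*/9}
  job_B: interval 4, next fire after T=259 is 260
  job_D: interval 9, next fire after T=259 is 261
Earliest fire time = 260 (job job_B)

Answer: 260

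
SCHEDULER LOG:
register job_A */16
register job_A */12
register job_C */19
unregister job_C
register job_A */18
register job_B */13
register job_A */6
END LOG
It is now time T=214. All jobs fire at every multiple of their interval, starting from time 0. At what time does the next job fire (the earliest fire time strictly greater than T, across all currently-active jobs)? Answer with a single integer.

Op 1: register job_A */16 -> active={job_A:*/16}
Op 2: register job_A */12 -> active={job_A:*/12}
Op 3: register job_C */19 -> active={job_A:*/12, job_C:*/19}
Op 4: unregister job_C -> active={job_A:*/12}
Op 5: register job_A */18 -> active={job_A:*/18}
Op 6: register job_B */13 -> active={job_A:*/18, job_B:*/13}
Op 7: register job_A */6 -> active={job_A:*/6, job_B:*/13}
  job_A: interval 6, next fire after T=214 is 216
  job_B: interval 13, next fire after T=214 is 221
Earliest fire time = 216 (job job_A)

Answer: 216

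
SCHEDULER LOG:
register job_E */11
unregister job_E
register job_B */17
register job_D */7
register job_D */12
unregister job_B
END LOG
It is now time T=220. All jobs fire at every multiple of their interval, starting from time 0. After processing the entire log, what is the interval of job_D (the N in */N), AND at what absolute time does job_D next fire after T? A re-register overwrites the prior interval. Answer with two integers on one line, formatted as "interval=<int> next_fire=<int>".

Op 1: register job_E */11 -> active={job_E:*/11}
Op 2: unregister job_E -> active={}
Op 3: register job_B */17 -> active={job_B:*/17}
Op 4: register job_D */7 -> active={job_B:*/17, job_D:*/7}
Op 5: register job_D */12 -> active={job_B:*/17, job_D:*/12}
Op 6: unregister job_B -> active={job_D:*/12}
Final interval of job_D = 12
Next fire of job_D after T=220: (220//12+1)*12 = 228

Answer: interval=12 next_fire=228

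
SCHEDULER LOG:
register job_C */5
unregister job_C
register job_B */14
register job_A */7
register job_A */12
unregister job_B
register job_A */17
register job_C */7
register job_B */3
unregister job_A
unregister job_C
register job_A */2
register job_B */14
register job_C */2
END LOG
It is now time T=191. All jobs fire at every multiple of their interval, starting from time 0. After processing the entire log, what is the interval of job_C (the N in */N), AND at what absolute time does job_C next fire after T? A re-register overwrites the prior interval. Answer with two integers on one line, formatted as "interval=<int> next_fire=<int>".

Op 1: register job_C */5 -> active={job_C:*/5}
Op 2: unregister job_C -> active={}
Op 3: register job_B */14 -> active={job_B:*/14}
Op 4: register job_A */7 -> active={job_A:*/7, job_B:*/14}
Op 5: register job_A */12 -> active={job_A:*/12, job_B:*/14}
Op 6: unregister job_B -> active={job_A:*/12}
Op 7: register job_A */17 -> active={job_A:*/17}
Op 8: register job_C */7 -> active={job_A:*/17, job_C:*/7}
Op 9: register job_B */3 -> active={job_A:*/17, job_B:*/3, job_C:*/7}
Op 10: unregister job_A -> active={job_B:*/3, job_C:*/7}
Op 11: unregister job_C -> active={job_B:*/3}
Op 12: register job_A */2 -> active={job_A:*/2, job_B:*/3}
Op 13: register job_B */14 -> active={job_A:*/2, job_B:*/14}
Op 14: register job_C */2 -> active={job_A:*/2, job_B:*/14, job_C:*/2}
Final interval of job_C = 2
Next fire of job_C after T=191: (191//2+1)*2 = 192

Answer: interval=2 next_fire=192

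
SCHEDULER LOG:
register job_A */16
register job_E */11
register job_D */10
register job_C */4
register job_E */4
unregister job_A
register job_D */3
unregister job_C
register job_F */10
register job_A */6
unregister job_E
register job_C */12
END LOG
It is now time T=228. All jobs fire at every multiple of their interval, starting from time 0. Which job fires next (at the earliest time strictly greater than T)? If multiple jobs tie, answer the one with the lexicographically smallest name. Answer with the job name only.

Answer: job_F

Derivation:
Op 1: register job_A */16 -> active={job_A:*/16}
Op 2: register job_E */11 -> active={job_A:*/16, job_E:*/11}
Op 3: register job_D */10 -> active={job_A:*/16, job_D:*/10, job_E:*/11}
Op 4: register job_C */4 -> active={job_A:*/16, job_C:*/4, job_D:*/10, job_E:*/11}
Op 5: register job_E */4 -> active={job_A:*/16, job_C:*/4, job_D:*/10, job_E:*/4}
Op 6: unregister job_A -> active={job_C:*/4, job_D:*/10, job_E:*/4}
Op 7: register job_D */3 -> active={job_C:*/4, job_D:*/3, job_E:*/4}
Op 8: unregister job_C -> active={job_D:*/3, job_E:*/4}
Op 9: register job_F */10 -> active={job_D:*/3, job_E:*/4, job_F:*/10}
Op 10: register job_A */6 -> active={job_A:*/6, job_D:*/3, job_E:*/4, job_F:*/10}
Op 11: unregister job_E -> active={job_A:*/6, job_D:*/3, job_F:*/10}
Op 12: register job_C */12 -> active={job_A:*/6, job_C:*/12, job_D:*/3, job_F:*/10}
  job_A: interval 6, next fire after T=228 is 234
  job_C: interval 12, next fire after T=228 is 240
  job_D: interval 3, next fire after T=228 is 231
  job_F: interval 10, next fire after T=228 is 230
Earliest = 230, winner (lex tiebreak) = job_F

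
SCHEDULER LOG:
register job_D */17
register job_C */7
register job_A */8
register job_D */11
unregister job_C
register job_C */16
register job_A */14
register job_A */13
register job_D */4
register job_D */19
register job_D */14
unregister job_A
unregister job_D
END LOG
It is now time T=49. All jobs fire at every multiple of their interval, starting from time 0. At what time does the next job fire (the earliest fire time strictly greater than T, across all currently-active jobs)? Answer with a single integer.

Answer: 64

Derivation:
Op 1: register job_D */17 -> active={job_D:*/17}
Op 2: register job_C */7 -> active={job_C:*/7, job_D:*/17}
Op 3: register job_A */8 -> active={job_A:*/8, job_C:*/7, job_D:*/17}
Op 4: register job_D */11 -> active={job_A:*/8, job_C:*/7, job_D:*/11}
Op 5: unregister job_C -> active={job_A:*/8, job_D:*/11}
Op 6: register job_C */16 -> active={job_A:*/8, job_C:*/16, job_D:*/11}
Op 7: register job_A */14 -> active={job_A:*/14, job_C:*/16, job_D:*/11}
Op 8: register job_A */13 -> active={job_A:*/13, job_C:*/16, job_D:*/11}
Op 9: register job_D */4 -> active={job_A:*/13, job_C:*/16, job_D:*/4}
Op 10: register job_D */19 -> active={job_A:*/13, job_C:*/16, job_D:*/19}
Op 11: register job_D */14 -> active={job_A:*/13, job_C:*/16, job_D:*/14}
Op 12: unregister job_A -> active={job_C:*/16, job_D:*/14}
Op 13: unregister job_D -> active={job_C:*/16}
  job_C: interval 16, next fire after T=49 is 64
Earliest fire time = 64 (job job_C)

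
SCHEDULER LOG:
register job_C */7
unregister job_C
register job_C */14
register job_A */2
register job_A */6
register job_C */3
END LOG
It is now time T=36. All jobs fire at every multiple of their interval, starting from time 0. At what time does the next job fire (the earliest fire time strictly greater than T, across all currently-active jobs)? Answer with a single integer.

Op 1: register job_C */7 -> active={job_C:*/7}
Op 2: unregister job_C -> active={}
Op 3: register job_C */14 -> active={job_C:*/14}
Op 4: register job_A */2 -> active={job_A:*/2, job_C:*/14}
Op 5: register job_A */6 -> active={job_A:*/6, job_C:*/14}
Op 6: register job_C */3 -> active={job_A:*/6, job_C:*/3}
  job_A: interval 6, next fire after T=36 is 42
  job_C: interval 3, next fire after T=36 is 39
Earliest fire time = 39 (job job_C)

Answer: 39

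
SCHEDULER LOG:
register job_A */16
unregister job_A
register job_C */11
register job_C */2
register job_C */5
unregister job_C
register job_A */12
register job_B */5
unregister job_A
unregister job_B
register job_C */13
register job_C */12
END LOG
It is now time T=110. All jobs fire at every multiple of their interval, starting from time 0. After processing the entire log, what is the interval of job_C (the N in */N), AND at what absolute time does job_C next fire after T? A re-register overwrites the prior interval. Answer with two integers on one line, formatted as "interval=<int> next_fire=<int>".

Op 1: register job_A */16 -> active={job_A:*/16}
Op 2: unregister job_A -> active={}
Op 3: register job_C */11 -> active={job_C:*/11}
Op 4: register job_C */2 -> active={job_C:*/2}
Op 5: register job_C */5 -> active={job_C:*/5}
Op 6: unregister job_C -> active={}
Op 7: register job_A */12 -> active={job_A:*/12}
Op 8: register job_B */5 -> active={job_A:*/12, job_B:*/5}
Op 9: unregister job_A -> active={job_B:*/5}
Op 10: unregister job_B -> active={}
Op 11: register job_C */13 -> active={job_C:*/13}
Op 12: register job_C */12 -> active={job_C:*/12}
Final interval of job_C = 12
Next fire of job_C after T=110: (110//12+1)*12 = 120

Answer: interval=12 next_fire=120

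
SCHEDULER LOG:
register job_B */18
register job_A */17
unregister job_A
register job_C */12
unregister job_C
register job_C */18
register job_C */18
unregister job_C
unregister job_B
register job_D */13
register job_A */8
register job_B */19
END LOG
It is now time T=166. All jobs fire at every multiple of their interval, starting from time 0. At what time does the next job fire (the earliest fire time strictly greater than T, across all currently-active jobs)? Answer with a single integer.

Answer: 168

Derivation:
Op 1: register job_B */18 -> active={job_B:*/18}
Op 2: register job_A */17 -> active={job_A:*/17, job_B:*/18}
Op 3: unregister job_A -> active={job_B:*/18}
Op 4: register job_C */12 -> active={job_B:*/18, job_C:*/12}
Op 5: unregister job_C -> active={job_B:*/18}
Op 6: register job_C */18 -> active={job_B:*/18, job_C:*/18}
Op 7: register job_C */18 -> active={job_B:*/18, job_C:*/18}
Op 8: unregister job_C -> active={job_B:*/18}
Op 9: unregister job_B -> active={}
Op 10: register job_D */13 -> active={job_D:*/13}
Op 11: register job_A */8 -> active={job_A:*/8, job_D:*/13}
Op 12: register job_B */19 -> active={job_A:*/8, job_B:*/19, job_D:*/13}
  job_A: interval 8, next fire after T=166 is 168
  job_B: interval 19, next fire after T=166 is 171
  job_D: interval 13, next fire after T=166 is 169
Earliest fire time = 168 (job job_A)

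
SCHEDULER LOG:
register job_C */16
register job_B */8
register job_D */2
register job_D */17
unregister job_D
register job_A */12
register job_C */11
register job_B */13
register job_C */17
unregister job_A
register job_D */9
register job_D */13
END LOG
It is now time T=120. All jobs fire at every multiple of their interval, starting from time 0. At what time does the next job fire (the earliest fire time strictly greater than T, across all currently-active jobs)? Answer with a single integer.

Op 1: register job_C */16 -> active={job_C:*/16}
Op 2: register job_B */8 -> active={job_B:*/8, job_C:*/16}
Op 3: register job_D */2 -> active={job_B:*/8, job_C:*/16, job_D:*/2}
Op 4: register job_D */17 -> active={job_B:*/8, job_C:*/16, job_D:*/17}
Op 5: unregister job_D -> active={job_B:*/8, job_C:*/16}
Op 6: register job_A */12 -> active={job_A:*/12, job_B:*/8, job_C:*/16}
Op 7: register job_C */11 -> active={job_A:*/12, job_B:*/8, job_C:*/11}
Op 8: register job_B */13 -> active={job_A:*/12, job_B:*/13, job_C:*/11}
Op 9: register job_C */17 -> active={job_A:*/12, job_B:*/13, job_C:*/17}
Op 10: unregister job_A -> active={job_B:*/13, job_C:*/17}
Op 11: register job_D */9 -> active={job_B:*/13, job_C:*/17, job_D:*/9}
Op 12: register job_D */13 -> active={job_B:*/13, job_C:*/17, job_D:*/13}
  job_B: interval 13, next fire after T=120 is 130
  job_C: interval 17, next fire after T=120 is 136
  job_D: interval 13, next fire after T=120 is 130
Earliest fire time = 130 (job job_B)

Answer: 130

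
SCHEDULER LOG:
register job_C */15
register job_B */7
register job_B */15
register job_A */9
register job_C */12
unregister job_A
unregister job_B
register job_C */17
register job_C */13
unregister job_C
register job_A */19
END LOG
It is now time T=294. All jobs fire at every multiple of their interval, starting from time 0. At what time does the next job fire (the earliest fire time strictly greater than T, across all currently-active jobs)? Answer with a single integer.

Answer: 304

Derivation:
Op 1: register job_C */15 -> active={job_C:*/15}
Op 2: register job_B */7 -> active={job_B:*/7, job_C:*/15}
Op 3: register job_B */15 -> active={job_B:*/15, job_C:*/15}
Op 4: register job_A */9 -> active={job_A:*/9, job_B:*/15, job_C:*/15}
Op 5: register job_C */12 -> active={job_A:*/9, job_B:*/15, job_C:*/12}
Op 6: unregister job_A -> active={job_B:*/15, job_C:*/12}
Op 7: unregister job_B -> active={job_C:*/12}
Op 8: register job_C */17 -> active={job_C:*/17}
Op 9: register job_C */13 -> active={job_C:*/13}
Op 10: unregister job_C -> active={}
Op 11: register job_A */19 -> active={job_A:*/19}
  job_A: interval 19, next fire after T=294 is 304
Earliest fire time = 304 (job job_A)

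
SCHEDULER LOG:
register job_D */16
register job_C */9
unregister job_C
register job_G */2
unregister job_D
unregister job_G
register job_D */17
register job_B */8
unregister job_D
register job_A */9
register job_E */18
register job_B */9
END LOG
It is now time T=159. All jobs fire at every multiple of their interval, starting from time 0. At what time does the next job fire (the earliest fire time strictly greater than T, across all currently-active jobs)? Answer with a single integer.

Answer: 162

Derivation:
Op 1: register job_D */16 -> active={job_D:*/16}
Op 2: register job_C */9 -> active={job_C:*/9, job_D:*/16}
Op 3: unregister job_C -> active={job_D:*/16}
Op 4: register job_G */2 -> active={job_D:*/16, job_G:*/2}
Op 5: unregister job_D -> active={job_G:*/2}
Op 6: unregister job_G -> active={}
Op 7: register job_D */17 -> active={job_D:*/17}
Op 8: register job_B */8 -> active={job_B:*/8, job_D:*/17}
Op 9: unregister job_D -> active={job_B:*/8}
Op 10: register job_A */9 -> active={job_A:*/9, job_B:*/8}
Op 11: register job_E */18 -> active={job_A:*/9, job_B:*/8, job_E:*/18}
Op 12: register job_B */9 -> active={job_A:*/9, job_B:*/9, job_E:*/18}
  job_A: interval 9, next fire after T=159 is 162
  job_B: interval 9, next fire after T=159 is 162
  job_E: interval 18, next fire after T=159 is 162
Earliest fire time = 162 (job job_A)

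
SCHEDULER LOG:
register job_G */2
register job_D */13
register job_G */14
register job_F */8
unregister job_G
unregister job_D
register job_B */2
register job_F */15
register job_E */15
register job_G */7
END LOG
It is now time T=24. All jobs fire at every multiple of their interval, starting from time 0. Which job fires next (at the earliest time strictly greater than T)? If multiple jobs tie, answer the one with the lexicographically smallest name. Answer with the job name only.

Answer: job_B

Derivation:
Op 1: register job_G */2 -> active={job_G:*/2}
Op 2: register job_D */13 -> active={job_D:*/13, job_G:*/2}
Op 3: register job_G */14 -> active={job_D:*/13, job_G:*/14}
Op 4: register job_F */8 -> active={job_D:*/13, job_F:*/8, job_G:*/14}
Op 5: unregister job_G -> active={job_D:*/13, job_F:*/8}
Op 6: unregister job_D -> active={job_F:*/8}
Op 7: register job_B */2 -> active={job_B:*/2, job_F:*/8}
Op 8: register job_F */15 -> active={job_B:*/2, job_F:*/15}
Op 9: register job_E */15 -> active={job_B:*/2, job_E:*/15, job_F:*/15}
Op 10: register job_G */7 -> active={job_B:*/2, job_E:*/15, job_F:*/15, job_G:*/7}
  job_B: interval 2, next fire after T=24 is 26
  job_E: interval 15, next fire after T=24 is 30
  job_F: interval 15, next fire after T=24 is 30
  job_G: interval 7, next fire after T=24 is 28
Earliest = 26, winner (lex tiebreak) = job_B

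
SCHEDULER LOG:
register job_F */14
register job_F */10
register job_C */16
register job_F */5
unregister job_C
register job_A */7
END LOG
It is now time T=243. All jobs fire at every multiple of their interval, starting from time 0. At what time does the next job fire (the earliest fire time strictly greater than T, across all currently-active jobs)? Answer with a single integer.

Op 1: register job_F */14 -> active={job_F:*/14}
Op 2: register job_F */10 -> active={job_F:*/10}
Op 3: register job_C */16 -> active={job_C:*/16, job_F:*/10}
Op 4: register job_F */5 -> active={job_C:*/16, job_F:*/5}
Op 5: unregister job_C -> active={job_F:*/5}
Op 6: register job_A */7 -> active={job_A:*/7, job_F:*/5}
  job_A: interval 7, next fire after T=243 is 245
  job_F: interval 5, next fire after T=243 is 245
Earliest fire time = 245 (job job_A)

Answer: 245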